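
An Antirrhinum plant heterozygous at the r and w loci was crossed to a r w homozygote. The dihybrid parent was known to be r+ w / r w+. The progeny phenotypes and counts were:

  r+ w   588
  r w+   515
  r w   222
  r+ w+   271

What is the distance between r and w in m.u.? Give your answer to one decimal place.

The recombinant classes are r+ w+ and r w: 271 + 222 = 493.
Recombination frequency = 493/1596 = 0.3089 ≈ 30.9%, i.e. 30.9 m.u.

30.9 m.u.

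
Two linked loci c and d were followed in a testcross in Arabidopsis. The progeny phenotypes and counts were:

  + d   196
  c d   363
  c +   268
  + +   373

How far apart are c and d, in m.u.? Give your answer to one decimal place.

The two most frequent classes, + + (373) and c d (363), are the parental types, so the F1 was + + / c d.
The recombinant classes are + d and c +: 196 + 268 = 464.
Recombination frequency = 464/1200 = 0.3867 ≈ 38.7%, i.e. 38.7 m.u.

38.7 m.u.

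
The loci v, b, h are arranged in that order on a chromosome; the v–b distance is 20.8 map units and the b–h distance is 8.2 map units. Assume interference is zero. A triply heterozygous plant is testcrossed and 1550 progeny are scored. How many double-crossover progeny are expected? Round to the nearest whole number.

Map distances give recombination frequencies of 0.208 and 0.082 for the two intervals.
With no interference, expected double-crossover frequency = 0.208 × 0.082 = 0.01706.
Expected number = 0.01706 × 1550 = 26.44 ≈ 26.

26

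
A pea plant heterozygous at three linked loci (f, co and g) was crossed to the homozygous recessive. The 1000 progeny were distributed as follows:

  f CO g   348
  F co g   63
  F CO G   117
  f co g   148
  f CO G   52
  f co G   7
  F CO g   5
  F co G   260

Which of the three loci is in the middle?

The two most frequent reciprocal classes, F co G and f CO g, are the parental types, so the F1 was F co G / f CO g.
The two rarest classes, f co G and F CO g, are the double crossovers. Comparing them with the parentals, only the f allele has switched, so f is the middle locus and the order is g – f – co.

f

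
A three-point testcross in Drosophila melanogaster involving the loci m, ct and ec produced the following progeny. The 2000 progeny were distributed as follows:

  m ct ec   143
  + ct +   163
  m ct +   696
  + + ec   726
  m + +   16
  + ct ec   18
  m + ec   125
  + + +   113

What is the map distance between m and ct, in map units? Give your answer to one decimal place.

The two most frequent reciprocal classes, m ct + and + + ec, are the parental types, so the F1 was m ct + / + + ec.
The two rarest classes, m + + and + ct ec, are the double crossovers. Comparing them with the parentals, only the ct allele has switched, so ct is the middle locus and the order is m – ct – ec.
Crossovers in the m–ct interval produce the single-crossover classes + ct + and m + ec (163 + 125 = 288) plus the double crossovers (34).
RF(m–ct) = (288 + 34) / 2000 = 322/2000 = 0.1610 → 16.1 map units.

16.1 map units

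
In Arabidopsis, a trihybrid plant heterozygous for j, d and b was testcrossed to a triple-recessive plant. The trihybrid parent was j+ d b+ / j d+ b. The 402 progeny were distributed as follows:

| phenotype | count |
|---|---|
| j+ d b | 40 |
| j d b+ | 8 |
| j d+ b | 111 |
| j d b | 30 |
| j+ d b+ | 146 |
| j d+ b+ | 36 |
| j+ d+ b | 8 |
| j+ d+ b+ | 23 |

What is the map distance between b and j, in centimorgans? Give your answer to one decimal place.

22.9 centimorgans

The two rarest classes, j d b+ and j+ d+ b, are the double crossovers. Comparing them with the parentals, only the j allele has switched, so j is the middle locus and the order is d – j – b.
Crossovers in the j–b interval produce the single-crossover classes j+ d b and j d+ b+ (40 + 36 = 76) plus the double crossovers (16).
RF(j–b) = (76 + 16) / 402 = 92/402 = 0.2289 → 22.9 centimorgans.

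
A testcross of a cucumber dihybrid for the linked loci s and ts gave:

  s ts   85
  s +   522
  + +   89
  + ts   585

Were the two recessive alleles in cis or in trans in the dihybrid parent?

trans

The two most frequent classes are + ts (585) and s + (522); these are the parental (non-recombinant) types.
So the F1 carried + ts on one chromosome and s + on the other — the recessive alleles are on opposite chromosomes (trans / repulsion).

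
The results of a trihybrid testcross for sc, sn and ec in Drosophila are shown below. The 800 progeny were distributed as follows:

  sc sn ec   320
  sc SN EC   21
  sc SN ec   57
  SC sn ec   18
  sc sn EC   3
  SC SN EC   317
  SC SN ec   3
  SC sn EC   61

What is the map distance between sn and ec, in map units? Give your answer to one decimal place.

The two most frequent reciprocal classes, SC SN EC and sc sn ec, are the parental types, so the F1 was SC SN EC / sc sn ec.
The two rarest classes, SC SN ec and sc sn EC, are the double crossovers. Comparing them with the parentals, only the ec allele has switched, so ec is the middle locus and the order is sc – ec – sn.
Crossovers in the ec–sn interval produce the single-crossover classes SC sn EC and sc SN ec (61 + 57 = 118) plus the double crossovers (6).
RF(ec–sn) = (118 + 6) / 800 = 124/800 = 0.1550 → 15.5 map units.

15.5 map units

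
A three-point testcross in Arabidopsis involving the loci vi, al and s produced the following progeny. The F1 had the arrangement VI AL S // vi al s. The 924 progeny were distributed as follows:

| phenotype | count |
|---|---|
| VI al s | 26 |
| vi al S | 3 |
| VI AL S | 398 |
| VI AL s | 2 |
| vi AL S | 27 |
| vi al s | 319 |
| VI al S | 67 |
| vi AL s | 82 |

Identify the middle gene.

The two rarest classes, VI AL s and vi al S, are the double crossovers. Comparing them with the parentals, only the s allele has switched, so s is the middle locus and the order is vi – s – al.

s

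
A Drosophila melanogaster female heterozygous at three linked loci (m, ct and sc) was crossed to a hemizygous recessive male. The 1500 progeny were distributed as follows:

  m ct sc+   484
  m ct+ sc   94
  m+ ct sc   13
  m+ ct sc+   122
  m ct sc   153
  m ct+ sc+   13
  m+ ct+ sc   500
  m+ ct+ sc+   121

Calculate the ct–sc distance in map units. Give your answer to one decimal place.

The two most frequent reciprocal classes, m ct sc+ and m+ ct+ sc, are the parental types, so the F1 was m ct sc+ / m+ ct+ sc.
The two rarest classes, m ct+ sc+ and m+ ct sc, are the double crossovers. Comparing them with the parentals, only the ct allele has switched, so ct is the middle locus and the order is sc – ct – m.
Crossovers in the sc–ct interval produce the single-crossover classes m ct sc and m+ ct+ sc+ (153 + 121 = 274) plus the double crossovers (26).
RF(sc–ct) = (274 + 26) / 1500 = 300/1500 = 0.2000 → 20.0 map units.

20.0 map units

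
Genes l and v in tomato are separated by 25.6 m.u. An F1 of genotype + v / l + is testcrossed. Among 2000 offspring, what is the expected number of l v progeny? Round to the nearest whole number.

256

A map distance of 25.6 m.u. corresponds to a recombination frequency of 0.256.
The F1 is + v / l +, so l v is a recombinant gamete class with expected frequency r/2 = 0.256/2 = 0.1280.
Expected number = 0.1280 × 2000 = 256.00 ≈ 256.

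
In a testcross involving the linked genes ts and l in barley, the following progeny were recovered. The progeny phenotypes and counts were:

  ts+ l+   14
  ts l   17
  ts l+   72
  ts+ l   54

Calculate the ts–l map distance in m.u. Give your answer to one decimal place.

The two most frequent classes, ts+ l (54) and ts l+ (72), are the parental types, so the F1 was ts+ l / ts l+.
The recombinant classes are ts+ l+ and ts l: 14 + 17 = 31.
Recombination frequency = 31/157 = 0.1975 ≈ 19.7%, i.e. 19.7 m.u.

19.7 m.u.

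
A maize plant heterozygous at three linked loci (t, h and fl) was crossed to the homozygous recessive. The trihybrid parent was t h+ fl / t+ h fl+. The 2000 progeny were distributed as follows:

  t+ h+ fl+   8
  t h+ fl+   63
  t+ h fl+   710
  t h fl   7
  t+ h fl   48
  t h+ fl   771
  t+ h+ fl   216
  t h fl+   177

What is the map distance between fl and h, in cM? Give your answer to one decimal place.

The two rarest classes, t h fl and t+ h+ fl+, are the double crossovers. Comparing them with the parentals, only the h allele has switched, so h is the middle locus and the order is fl – h – t.
Crossovers in the fl–h interval produce the single-crossover classes t h+ fl+ and t+ h fl (63 + 48 = 111) plus the double crossovers (15).
RF(fl–h) = (111 + 15) / 2000 = 126/2000 = 0.0630 → 6.3 cM.

6.3 cM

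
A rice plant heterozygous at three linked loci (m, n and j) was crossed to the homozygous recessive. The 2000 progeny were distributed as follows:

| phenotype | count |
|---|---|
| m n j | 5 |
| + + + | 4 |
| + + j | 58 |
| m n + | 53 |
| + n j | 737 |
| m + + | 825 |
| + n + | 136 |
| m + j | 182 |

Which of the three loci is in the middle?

The two most frequent reciprocal classes, m + + and + n j, are the parental types, so the F1 was m + + / + n j.
The two rarest classes, + + + and m n j, are the double crossovers. Comparing them with the parentals, only the m allele has switched, so m is the middle locus and the order is j – m – n.

m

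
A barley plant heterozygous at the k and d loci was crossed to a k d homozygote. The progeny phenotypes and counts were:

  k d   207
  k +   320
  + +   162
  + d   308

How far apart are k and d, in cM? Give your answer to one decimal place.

The two most frequent classes, + d (308) and k + (320), are the parental types, so the F1 was + d / k +.
The recombinant classes are + + and k d: 162 + 207 = 369.
Recombination frequency = 369/997 = 0.3701 ≈ 37.0%, i.e. 37.0 cM.

37.0 cM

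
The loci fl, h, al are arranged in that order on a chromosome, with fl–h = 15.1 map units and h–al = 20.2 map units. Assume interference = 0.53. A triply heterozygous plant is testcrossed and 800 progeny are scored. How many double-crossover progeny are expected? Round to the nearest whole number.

Map distances give recombination frequencies of 0.151 and 0.202 for the two intervals.
With interference 0.53 (so coincidence = 0.47), expected double-crossover frequency = 0.151 × 0.202 × 0.47 = 0.01434.
Expected number = 0.01434 × 800 = 11.47 ≈ 11.

11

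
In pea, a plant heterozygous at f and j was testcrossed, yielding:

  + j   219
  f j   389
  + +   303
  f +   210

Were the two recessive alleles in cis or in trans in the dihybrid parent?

cis

The two most frequent classes are + + (303) and f j (389); these are the parental (non-recombinant) types.
So the F1 carried + + on one chromosome and f j on the other — the recessive alleles are on the same chromosome (cis / coupling).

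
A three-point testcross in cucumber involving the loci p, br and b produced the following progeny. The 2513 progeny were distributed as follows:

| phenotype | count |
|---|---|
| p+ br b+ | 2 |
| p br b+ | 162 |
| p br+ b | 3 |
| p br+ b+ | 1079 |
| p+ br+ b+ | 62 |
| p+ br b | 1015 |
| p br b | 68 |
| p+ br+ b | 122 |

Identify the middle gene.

b

The two most frequent reciprocal classes, p br+ b+ and p+ br b, are the parental types, so the F1 was p br+ b+ / p+ br b.
The two rarest classes, p br+ b and p+ br b+, are the double crossovers. Comparing them with the parentals, only the b allele has switched, so b is the middle locus and the order is br – b – p.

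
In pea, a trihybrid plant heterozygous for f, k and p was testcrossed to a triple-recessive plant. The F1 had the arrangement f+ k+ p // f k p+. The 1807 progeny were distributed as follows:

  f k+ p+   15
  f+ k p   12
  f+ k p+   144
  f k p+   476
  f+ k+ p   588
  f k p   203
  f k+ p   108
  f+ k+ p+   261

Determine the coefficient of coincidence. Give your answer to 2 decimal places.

0.36

The two rarest classes, f+ k p and f k+ p+, are the double crossovers. Comparing them with the parentals, only the k allele has switched, so k is the middle locus and the order is p – k – f.
p–k: (464 + 27)/1807 = 0.2717; k–f: (252 + 27)/1807 = 0.1544.
Expected DCO frequency = 0.2717 × 0.1544 ≈ 0.04195; observed = 27/1807 ≈ 0.01494.
Coefficient of coincidence = 0.01494/0.04195 ≈ 0.36.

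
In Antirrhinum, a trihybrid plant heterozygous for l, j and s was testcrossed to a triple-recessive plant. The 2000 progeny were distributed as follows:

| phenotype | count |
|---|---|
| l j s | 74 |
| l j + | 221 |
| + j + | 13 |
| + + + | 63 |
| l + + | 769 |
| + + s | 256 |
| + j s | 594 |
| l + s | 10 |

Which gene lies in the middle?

s

The two most frequent reciprocal classes, l + + and + j s, are the parental types, so the F1 was l + + / + j s.
The two rarest classes, l + s and + j +, are the double crossovers. Comparing them with the parentals, only the s allele has switched, so s is the middle locus and the order is j – s – l.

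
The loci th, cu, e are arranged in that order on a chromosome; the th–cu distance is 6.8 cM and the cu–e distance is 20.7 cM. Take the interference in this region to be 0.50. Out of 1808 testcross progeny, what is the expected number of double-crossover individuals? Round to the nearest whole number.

Map distances give recombination frequencies of 0.068 and 0.207 for the two intervals.
With interference 0.50 (so coincidence = 0.50), expected double-crossover frequency = 0.068 × 0.207 × 0.50 = 0.00704.
Expected number = 0.00704 × 1808 = 12.72 ≈ 13.

13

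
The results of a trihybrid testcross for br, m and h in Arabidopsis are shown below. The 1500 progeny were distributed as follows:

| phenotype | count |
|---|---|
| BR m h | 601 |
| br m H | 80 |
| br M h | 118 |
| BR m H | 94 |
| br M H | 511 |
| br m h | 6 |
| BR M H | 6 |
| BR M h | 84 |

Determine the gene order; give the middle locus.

br

The two most frequent reciprocal classes, BR m h and br M H, are the parental types, so the F1 was BR m h / br M H.
The two rarest classes, br m h and BR M H, are the double crossovers. Comparing them with the parentals, only the br allele has switched, so br is the middle locus and the order is h – br – m.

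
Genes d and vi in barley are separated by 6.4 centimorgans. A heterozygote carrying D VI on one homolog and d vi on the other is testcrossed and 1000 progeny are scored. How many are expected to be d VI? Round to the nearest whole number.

A map distance of 6.4 centimorgans corresponds to a recombination frequency of 0.064.
The F1 is D VI / d vi, so d VI is a recombinant gamete class with expected frequency r/2 = 0.064/2 = 0.0320.
Expected number = 0.0320 × 1000 = 32.00 ≈ 32.

32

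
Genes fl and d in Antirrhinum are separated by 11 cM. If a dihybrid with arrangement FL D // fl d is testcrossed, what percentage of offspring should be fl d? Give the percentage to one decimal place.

A map distance of 11 cM corresponds to a recombination frequency of 0.110.
The F1 is FL D / fl d, so fl d is a parental gamete class with expected frequency (1 − r)/2 = 0.890/2 = 0.4450.
That is 0.4450 = 44.5% of the progeny.

44.5%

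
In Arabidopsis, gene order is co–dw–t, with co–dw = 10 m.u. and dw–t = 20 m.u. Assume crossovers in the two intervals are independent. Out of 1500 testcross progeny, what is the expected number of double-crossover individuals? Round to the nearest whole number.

30

Map distances give recombination frequencies of 0.100 and 0.200 for the two intervals.
With no interference, expected double-crossover frequency = 0.100 × 0.200 = 0.02000.
Expected number = 0.02000 × 1500 = 30.00 ≈ 30.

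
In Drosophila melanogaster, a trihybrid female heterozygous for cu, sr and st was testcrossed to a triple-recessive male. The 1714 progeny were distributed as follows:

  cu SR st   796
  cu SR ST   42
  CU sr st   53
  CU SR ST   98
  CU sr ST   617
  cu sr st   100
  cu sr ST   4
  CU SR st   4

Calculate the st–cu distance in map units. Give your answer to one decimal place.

6.0 map units

The two most frequent reciprocal classes, CU sr ST and cu SR st, are the parental types, so the F1 was CU sr ST / cu SR st.
The two rarest classes, cu sr ST and CU SR st, are the double crossovers. Comparing them with the parentals, only the cu allele has switched, so cu is the middle locus and the order is sr – cu – st.
Crossovers in the cu–st interval produce the single-crossover classes CU sr st and cu SR ST (53 + 42 = 95) plus the double crossovers (8).
RF(cu–st) = (95 + 8) / 1714 = 103/1714 = 0.0601 → 6.0 map units.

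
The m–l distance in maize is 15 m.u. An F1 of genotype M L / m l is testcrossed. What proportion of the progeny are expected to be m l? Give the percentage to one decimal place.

A map distance of 15 m.u. corresponds to a recombination frequency of 0.150.
The F1 is M L / m l, so m l is a parental gamete class with expected frequency (1 − r)/2 = 0.850/2 = 0.4250.
That is 0.4250 = 42.5% of the progeny.

42.5%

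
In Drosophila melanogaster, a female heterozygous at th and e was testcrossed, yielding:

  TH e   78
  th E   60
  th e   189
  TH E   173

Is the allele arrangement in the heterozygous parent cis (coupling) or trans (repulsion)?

cis

The two most frequent classes are TH E (173) and th e (189); these are the parental (non-recombinant) types.
So the F1 carried TH E on one chromosome and th e on the other — the recessive alleles are on the same chromosome (cis / coupling).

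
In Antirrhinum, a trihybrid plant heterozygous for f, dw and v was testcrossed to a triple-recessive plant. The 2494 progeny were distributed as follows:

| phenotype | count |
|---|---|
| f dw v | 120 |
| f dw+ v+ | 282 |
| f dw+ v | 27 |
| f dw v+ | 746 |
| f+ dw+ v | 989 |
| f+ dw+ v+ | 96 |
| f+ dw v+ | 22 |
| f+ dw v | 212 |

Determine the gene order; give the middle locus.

The two most frequent reciprocal classes, f+ dw+ v and f dw v+, are the parental types, so the F1 was f+ dw+ v / f dw v+.
The two rarest classes, f dw+ v and f+ dw v+, are the double crossovers. Comparing them with the parentals, only the f allele has switched, so f is the middle locus and the order is dw – f – v.

f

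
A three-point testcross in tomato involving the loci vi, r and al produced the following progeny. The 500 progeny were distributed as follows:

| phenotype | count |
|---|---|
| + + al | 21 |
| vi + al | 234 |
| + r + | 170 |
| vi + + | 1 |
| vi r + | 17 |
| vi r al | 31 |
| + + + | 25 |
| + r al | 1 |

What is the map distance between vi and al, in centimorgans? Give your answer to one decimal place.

8.0 centimorgans

The two most frequent reciprocal classes, vi + al and + r +, are the parental types, so the F1 was vi + al / + r +.
The two rarest classes, vi + + and + r al, are the double crossovers. Comparing them with the parentals, only the al allele has switched, so al is the middle locus and the order is vi – al – r.
Crossovers in the vi–al interval produce the single-crossover classes + + al and vi r + (21 + 17 = 38) plus the double crossovers (2).
RF(vi–al) = (38 + 2) / 500 = 40/500 = 0.0800 → 8.0 centimorgans.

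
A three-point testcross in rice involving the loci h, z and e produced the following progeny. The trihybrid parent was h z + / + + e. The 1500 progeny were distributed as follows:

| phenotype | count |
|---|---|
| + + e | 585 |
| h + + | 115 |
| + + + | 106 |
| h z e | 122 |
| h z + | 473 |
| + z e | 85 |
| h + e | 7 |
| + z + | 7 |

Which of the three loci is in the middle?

h

The two rarest classes, + z + and h + e, are the double crossovers. Comparing them with the parentals, only the h allele has switched, so h is the middle locus and the order is e – h – z.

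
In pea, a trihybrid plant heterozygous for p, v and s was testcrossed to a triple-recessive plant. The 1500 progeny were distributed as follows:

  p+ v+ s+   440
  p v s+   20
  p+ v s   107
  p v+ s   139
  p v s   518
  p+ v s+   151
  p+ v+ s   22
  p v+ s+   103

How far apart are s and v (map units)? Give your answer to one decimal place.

The two most frequent reciprocal classes, p v s and p+ v+ s+, are the parental types, so the F1 was p v s / p+ v+ s+.
The two rarest classes, p v s+ and p+ v+ s, are the double crossovers. Comparing them with the parentals, only the s allele has switched, so s is the middle locus and the order is p – s – v.
Crossovers in the s–v interval produce the single-crossover classes p v+ s and p+ v s+ (139 + 151 = 290) plus the double crossovers (42).
RF(s–v) = (290 + 42) / 1500 = 332/1500 = 0.2213 → 22.1 map units.

22.1 map units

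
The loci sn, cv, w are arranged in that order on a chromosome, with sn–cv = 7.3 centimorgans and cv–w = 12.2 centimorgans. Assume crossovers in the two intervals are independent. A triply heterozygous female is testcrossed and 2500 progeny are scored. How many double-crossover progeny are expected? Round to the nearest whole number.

22

Map distances give recombination frequencies of 0.073 and 0.122 for the two intervals.
With no interference, expected double-crossover frequency = 0.073 × 0.122 = 0.00891.
Expected number = 0.00891 × 2500 = 22.26 ≈ 22.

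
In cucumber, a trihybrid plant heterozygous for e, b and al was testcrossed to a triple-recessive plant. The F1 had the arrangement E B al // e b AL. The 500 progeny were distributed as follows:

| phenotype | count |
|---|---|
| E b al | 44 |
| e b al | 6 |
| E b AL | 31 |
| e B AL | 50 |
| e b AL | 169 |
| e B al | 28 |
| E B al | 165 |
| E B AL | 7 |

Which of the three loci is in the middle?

The two rarest classes, E B AL and e b al, are the double crossovers. Comparing them with the parentals, only the al allele has switched, so al is the middle locus and the order is e – al – b.

al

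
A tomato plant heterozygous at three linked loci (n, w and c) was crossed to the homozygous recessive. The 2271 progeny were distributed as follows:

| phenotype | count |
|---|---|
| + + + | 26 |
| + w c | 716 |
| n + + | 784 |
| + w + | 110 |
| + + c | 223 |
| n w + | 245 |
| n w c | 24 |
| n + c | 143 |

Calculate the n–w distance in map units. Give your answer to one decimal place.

The two most frequent reciprocal classes, + w c and n + +, are the parental types, so the F1 was + w c / n + +.
The two rarest classes, n w c and + + +, are the double crossovers. Comparing them with the parentals, only the n allele has switched, so n is the middle locus and the order is w – n – c.
Crossovers in the w–n interval produce the single-crossover classes + + c and n w + (223 + 245 = 468) plus the double crossovers (50).
RF(w–n) = (468 + 50) / 2271 = 518/2271 = 0.2281 → 22.8 map units.

22.8 map units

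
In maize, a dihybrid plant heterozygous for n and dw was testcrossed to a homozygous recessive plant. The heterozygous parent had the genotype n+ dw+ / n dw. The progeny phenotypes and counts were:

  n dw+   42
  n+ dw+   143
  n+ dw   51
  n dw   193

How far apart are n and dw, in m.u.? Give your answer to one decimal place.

The recombinant classes are n+ dw and n dw+: 51 + 42 = 93.
Recombination frequency = 93/429 = 0.2168 ≈ 21.7%, i.e. 21.7 m.u.

21.7 m.u.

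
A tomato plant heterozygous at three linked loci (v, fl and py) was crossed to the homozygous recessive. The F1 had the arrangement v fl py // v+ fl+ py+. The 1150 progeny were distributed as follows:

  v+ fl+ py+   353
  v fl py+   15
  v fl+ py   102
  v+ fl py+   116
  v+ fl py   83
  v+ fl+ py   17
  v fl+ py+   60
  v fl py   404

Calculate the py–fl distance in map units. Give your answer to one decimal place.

The two rarest classes, v fl py+ and v+ fl+ py, are the double crossovers. Comparing them with the parentals, only the py allele has switched, so py is the middle locus and the order is fl – py – v.
Crossovers in the fl–py interval produce the single-crossover classes v fl+ py and v+ fl py+ (102 + 116 = 218) plus the double crossovers (32).
RF(fl–py) = (218 + 32) / 1150 = 250/1150 = 0.2174 → 21.7 map units.

21.7 map units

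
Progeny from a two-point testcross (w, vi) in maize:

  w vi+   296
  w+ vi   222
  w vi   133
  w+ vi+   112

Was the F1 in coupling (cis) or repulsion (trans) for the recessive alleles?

The two most frequent classes are w+ vi (222) and w vi+ (296); these are the parental (non-recombinant) types.
So the F1 carried w+ vi on one chromosome and w vi+ on the other — the recessive alleles are on opposite chromosomes (trans / repulsion).

trans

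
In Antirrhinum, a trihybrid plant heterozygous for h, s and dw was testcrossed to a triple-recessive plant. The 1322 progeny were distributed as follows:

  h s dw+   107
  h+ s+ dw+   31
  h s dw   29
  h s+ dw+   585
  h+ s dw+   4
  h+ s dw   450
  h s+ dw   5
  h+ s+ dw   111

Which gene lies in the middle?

The two most frequent reciprocal classes, h+ s dw and h s+ dw+, are the parental types, so the F1 was h+ s dw / h s+ dw+.
The two rarest classes, h+ s dw+ and h s+ dw, are the double crossovers. Comparing them with the parentals, only the dw allele has switched, so dw is the middle locus and the order is h – dw – s.

dw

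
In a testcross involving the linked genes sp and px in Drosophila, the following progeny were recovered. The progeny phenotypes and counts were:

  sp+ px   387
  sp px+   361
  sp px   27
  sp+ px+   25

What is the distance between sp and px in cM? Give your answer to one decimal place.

The two most frequent classes, sp+ px (387) and sp px+ (361), are the parental types, so the F1 was sp+ px / sp px+.
The recombinant classes are sp+ px+ and sp px: 25 + 27 = 52.
Recombination frequency = 52/800 = 0.0650 ≈ 6.5%, i.e. 6.5 cM.

6.5 cM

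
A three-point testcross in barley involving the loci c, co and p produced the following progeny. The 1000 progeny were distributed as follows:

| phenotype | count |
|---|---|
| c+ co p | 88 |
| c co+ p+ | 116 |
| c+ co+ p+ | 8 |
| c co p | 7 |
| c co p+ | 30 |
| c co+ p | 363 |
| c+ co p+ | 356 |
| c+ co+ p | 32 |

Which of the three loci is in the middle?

The two most frequent reciprocal classes, c co+ p and c+ co p+, are the parental types, so the F1 was c co+ p / c+ co p+.
The two rarest classes, c co p and c+ co+ p+, are the double crossovers. Comparing them with the parentals, only the co allele has switched, so co is the middle locus and the order is c – co – p.

co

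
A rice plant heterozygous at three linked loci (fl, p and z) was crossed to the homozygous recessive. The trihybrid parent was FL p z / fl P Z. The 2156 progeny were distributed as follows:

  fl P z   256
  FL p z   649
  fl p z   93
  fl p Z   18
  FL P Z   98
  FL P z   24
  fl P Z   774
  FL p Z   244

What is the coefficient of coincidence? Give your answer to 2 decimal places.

The two rarest classes, FL P z and fl p Z, are the double crossovers. Comparing them with the parentals, only the p allele has switched, so p is the middle locus and the order is fl – p – z.
fl–p: (191 + 42)/2156 = 0.1081; p–z: (500 + 42)/2156 = 0.2514.
Expected DCO frequency = 0.1081 × 0.2514 ≈ 0.02718; observed = 42/2156 ≈ 0.01948.
Coefficient of coincidence = 0.01948/0.02718 ≈ 0.72.

0.72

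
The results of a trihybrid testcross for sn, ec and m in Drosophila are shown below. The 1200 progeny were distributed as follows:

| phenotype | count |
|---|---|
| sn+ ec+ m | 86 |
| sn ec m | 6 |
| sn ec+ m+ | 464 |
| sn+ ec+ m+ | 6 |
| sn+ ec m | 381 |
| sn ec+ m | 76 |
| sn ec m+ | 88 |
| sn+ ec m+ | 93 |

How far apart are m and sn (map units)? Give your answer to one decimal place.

15.1 map units

The two most frequent reciprocal classes, sn+ ec m and sn ec+ m+, are the parental types, so the F1 was sn+ ec m / sn ec+ m+.
The two rarest classes, sn ec m and sn+ ec+ m+, are the double crossovers. Comparing them with the parentals, only the sn allele has switched, so sn is the middle locus and the order is m – sn – ec.
Crossovers in the m–sn interval produce the single-crossover classes sn+ ec m+ and sn ec+ m (93 + 76 = 169) plus the double crossovers (12).
RF(m–sn) = (169 + 12) / 1200 = 181/1200 = 0.1508 → 15.1 map units.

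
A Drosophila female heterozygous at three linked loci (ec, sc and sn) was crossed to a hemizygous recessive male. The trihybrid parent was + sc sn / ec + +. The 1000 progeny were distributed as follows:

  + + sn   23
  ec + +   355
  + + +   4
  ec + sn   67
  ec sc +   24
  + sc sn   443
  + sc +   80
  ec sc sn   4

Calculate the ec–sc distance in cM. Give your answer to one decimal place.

The two rarest classes, ec sc sn and + + +, are the double crossovers. Comparing them with the parentals, only the ec allele has switched, so ec is the middle locus and the order is sc – ec – sn.
Crossovers in the sc–ec interval produce the single-crossover classes + + sn and ec sc + (23 + 24 = 47) plus the double crossovers (8).
RF(sc–ec) = (47 + 8) / 1000 = 55/1000 = 0.0550 → 5.5 cM.

5.5 cM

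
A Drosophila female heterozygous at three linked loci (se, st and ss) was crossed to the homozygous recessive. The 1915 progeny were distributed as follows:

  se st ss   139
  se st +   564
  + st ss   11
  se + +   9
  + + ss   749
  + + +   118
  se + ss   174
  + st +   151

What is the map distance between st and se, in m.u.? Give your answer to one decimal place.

18.0 m.u.

The two most frequent reciprocal classes, + + ss and se st +, are the parental types, so the F1 was + + ss / se st +.
The two rarest classes, + st ss and se + +, are the double crossovers. Comparing them with the parentals, only the st allele has switched, so st is the middle locus and the order is ss – st – se.
Crossovers in the st–se interval produce the single-crossover classes se + ss and + st + (174 + 151 = 325) plus the double crossovers (20).
RF(st–se) = (325 + 20) / 1915 = 345/1915 = 0.1802 → 18.0 m.u.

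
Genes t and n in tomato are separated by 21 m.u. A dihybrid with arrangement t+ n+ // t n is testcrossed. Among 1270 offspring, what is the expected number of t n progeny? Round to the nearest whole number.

A map distance of 21 m.u. corresponds to a recombination frequency of 0.210.
The F1 is t+ n+ / t n, so t n is a parental gamete class with expected frequency (1 − r)/2 = 0.790/2 = 0.3950.
Expected number = 0.3950 × 1270 = 501.65 ≈ 502.

502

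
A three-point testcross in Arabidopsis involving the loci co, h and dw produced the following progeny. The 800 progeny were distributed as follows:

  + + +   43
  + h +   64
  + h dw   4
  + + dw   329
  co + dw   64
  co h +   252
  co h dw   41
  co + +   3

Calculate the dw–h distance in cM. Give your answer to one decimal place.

11.4 cM

The two most frequent reciprocal classes, co h + and + + dw, are the parental types, so the F1 was co h + / + + dw.
The two rarest classes, co + + and + h dw, are the double crossovers. Comparing them with the parentals, only the h allele has switched, so h is the middle locus and the order is co – h – dw.
Crossovers in the h–dw interval produce the single-crossover classes co h dw and + + + (41 + 43 = 84) plus the double crossovers (7).
RF(h–dw) = (84 + 7) / 800 = 91/800 = 0.1138 → 11.4 cM.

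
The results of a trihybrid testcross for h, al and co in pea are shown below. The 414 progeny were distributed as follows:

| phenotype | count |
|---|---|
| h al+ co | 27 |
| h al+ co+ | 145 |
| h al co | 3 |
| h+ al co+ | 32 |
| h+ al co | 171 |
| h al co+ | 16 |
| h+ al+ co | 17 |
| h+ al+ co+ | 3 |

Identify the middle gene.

h

The two most frequent reciprocal classes, h+ al co and h al+ co+, are the parental types, so the F1 was h+ al co / h al+ co+.
The two rarest classes, h al co and h+ al+ co+, are the double crossovers. Comparing them with the parentals, only the h allele has switched, so h is the middle locus and the order is al – h – co.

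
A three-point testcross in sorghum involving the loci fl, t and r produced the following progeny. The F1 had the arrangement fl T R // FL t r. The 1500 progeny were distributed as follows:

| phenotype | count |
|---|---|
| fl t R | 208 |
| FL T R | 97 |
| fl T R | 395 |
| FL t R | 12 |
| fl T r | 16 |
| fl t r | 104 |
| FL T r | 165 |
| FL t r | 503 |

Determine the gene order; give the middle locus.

The two rarest classes, fl T r and FL t R, are the double crossovers. Comparing them with the parentals, only the r allele has switched, so r is the middle locus and the order is t – r – fl.

r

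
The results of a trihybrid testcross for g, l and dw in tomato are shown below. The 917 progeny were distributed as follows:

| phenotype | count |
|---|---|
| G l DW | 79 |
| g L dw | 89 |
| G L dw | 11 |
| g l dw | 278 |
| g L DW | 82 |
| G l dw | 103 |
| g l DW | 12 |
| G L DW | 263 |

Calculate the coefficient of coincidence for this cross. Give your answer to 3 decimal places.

0.531

The two most frequent reciprocal classes, G L DW and g l dw, are the parental types, so the F1 was G L DW / g l dw.
The two rarest classes, G L dw and g l DW, are the double crossovers. Comparing them with the parentals, only the dw allele has switched, so dw is the middle locus and the order is l – dw – g.
l–dw: (168 + 23)/917 = 0.2083; dw–g: (185 + 23)/917 = 0.2268.
Expected DCO frequency = 0.2083 × 0.2268 ≈ 0.04724; observed = 23/917 ≈ 0.02508.
Coefficient of coincidence = 0.02508/0.04724 ≈ 0.531.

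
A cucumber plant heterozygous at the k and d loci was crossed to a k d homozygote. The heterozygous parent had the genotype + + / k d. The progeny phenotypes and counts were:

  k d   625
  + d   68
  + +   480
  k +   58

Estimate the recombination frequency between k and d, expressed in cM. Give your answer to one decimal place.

The recombinant classes are + d and k +: 68 + 58 = 126.
Recombination frequency = 126/1231 = 0.1024 ≈ 10.2%, i.e. 10.2 cM.

10.2 cM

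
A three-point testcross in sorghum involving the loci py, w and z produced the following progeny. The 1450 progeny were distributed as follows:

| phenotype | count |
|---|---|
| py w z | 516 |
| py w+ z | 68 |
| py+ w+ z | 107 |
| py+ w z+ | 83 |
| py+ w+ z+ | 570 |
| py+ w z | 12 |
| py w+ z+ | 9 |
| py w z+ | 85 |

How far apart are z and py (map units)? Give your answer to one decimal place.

14.7 map units

The two most frequent reciprocal classes, py+ w+ z+ and py w z, are the parental types, so the F1 was py+ w+ z+ / py w z.
The two rarest classes, py w+ z+ and py+ w z, are the double crossovers. Comparing them with the parentals, only the py allele has switched, so py is the middle locus and the order is w – py – z.
Crossovers in the py–z interval produce the single-crossover classes py+ w+ z and py w z+ (107 + 85 = 192) plus the double crossovers (21).
RF(py–z) = (192 + 21) / 1450 = 213/1450 = 0.1469 → 14.7 map units.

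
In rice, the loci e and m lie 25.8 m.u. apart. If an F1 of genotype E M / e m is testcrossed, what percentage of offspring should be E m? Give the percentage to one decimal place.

A map distance of 25.8 m.u. corresponds to a recombination frequency of 0.258.
The F1 is E M / e m, so E m is a recombinant gamete class with expected frequency r/2 = 0.258/2 = 0.1290.
That is 0.1290 = 12.9% of the progeny.

12.9%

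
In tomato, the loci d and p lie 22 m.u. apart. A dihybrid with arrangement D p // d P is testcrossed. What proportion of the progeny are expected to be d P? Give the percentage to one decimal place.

39.0%

A map distance of 22 m.u. corresponds to a recombination frequency of 0.220.
The F1 is D p / d P, so d P is a parental gamete class with expected frequency (1 − r)/2 = 0.780/2 = 0.3900.
That is 0.3900 = 39.0% of the progeny.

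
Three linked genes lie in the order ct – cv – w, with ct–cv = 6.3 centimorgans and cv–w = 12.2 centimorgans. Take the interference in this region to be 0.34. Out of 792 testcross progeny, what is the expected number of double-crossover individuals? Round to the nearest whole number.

Map distances give recombination frequencies of 0.063 and 0.122 for the two intervals.
With interference 0.34 (so coincidence = 0.66), expected double-crossover frequency = 0.063 × 0.122 × 0.66 = 0.00507.
Expected number = 0.00507 × 792 = 4.02 ≈ 4.

4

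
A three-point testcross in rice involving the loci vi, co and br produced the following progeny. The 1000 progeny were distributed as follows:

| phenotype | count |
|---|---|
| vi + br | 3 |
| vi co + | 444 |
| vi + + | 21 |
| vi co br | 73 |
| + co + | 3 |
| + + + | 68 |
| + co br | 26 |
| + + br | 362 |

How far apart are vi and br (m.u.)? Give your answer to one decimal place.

The two most frequent reciprocal classes, vi co + and + + br, are the parental types, so the F1 was vi co + / + + br.
The two rarest classes, + co + and vi + br, are the double crossovers. Comparing them with the parentals, only the vi allele has switched, so vi is the middle locus and the order is co – vi – br.
Crossovers in the vi–br interval produce the single-crossover classes vi co br and + + + (73 + 68 = 141) plus the double crossovers (6).
RF(vi–br) = (141 + 6) / 1000 = 147/1000 = 0.1470 → 14.7 m.u.

14.7 m.u.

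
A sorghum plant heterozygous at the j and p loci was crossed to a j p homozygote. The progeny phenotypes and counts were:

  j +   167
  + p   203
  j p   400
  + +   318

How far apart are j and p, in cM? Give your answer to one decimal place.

The two most frequent classes, + + (318) and j p (400), are the parental types, so the F1 was + + / j p.
The recombinant classes are + p and j +: 203 + 167 = 370.
Recombination frequency = 370/1088 = 0.3401 ≈ 34.0%, i.e. 34.0 cM.

34.0 cM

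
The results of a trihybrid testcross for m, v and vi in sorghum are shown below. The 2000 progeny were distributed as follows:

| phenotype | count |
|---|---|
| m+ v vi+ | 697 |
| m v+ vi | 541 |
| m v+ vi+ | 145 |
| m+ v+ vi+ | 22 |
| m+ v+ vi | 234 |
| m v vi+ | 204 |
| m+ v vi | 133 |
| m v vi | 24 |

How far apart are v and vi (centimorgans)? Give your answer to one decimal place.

16.2 centimorgans

The two most frequent reciprocal classes, m+ v vi+ and m v+ vi, are the parental types, so the F1 was m+ v vi+ / m v+ vi.
The two rarest classes, m+ v+ vi+ and m v vi, are the double crossovers. Comparing them with the parentals, only the v allele has switched, so v is the middle locus and the order is m – v – vi.
Crossovers in the v–vi interval produce the single-crossover classes m+ v vi and m v+ vi+ (133 + 145 = 278) plus the double crossovers (46).
RF(v–vi) = (278 + 46) / 2000 = 324/2000 = 0.1620 → 16.2 centimorgans.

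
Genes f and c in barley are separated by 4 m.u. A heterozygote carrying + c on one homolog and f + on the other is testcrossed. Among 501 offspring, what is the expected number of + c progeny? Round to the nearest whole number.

A map distance of 4 m.u. corresponds to a recombination frequency of 0.040.
The F1 is + c / f +, so + c is a parental gamete class with expected frequency (1 − r)/2 = 0.960/2 = 0.4800.
Expected number = 0.4800 × 501 = 240.48 ≈ 240.

240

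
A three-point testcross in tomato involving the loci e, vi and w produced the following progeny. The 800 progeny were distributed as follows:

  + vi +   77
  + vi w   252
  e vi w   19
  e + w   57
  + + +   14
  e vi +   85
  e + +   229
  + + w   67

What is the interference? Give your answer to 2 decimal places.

0.15

The two most frequent reciprocal classes, + vi w and e + +, are the parental types, so the F1 was + vi w / e + +.
The two rarest classes, e vi w and + + +, are the double crossovers. Comparing them with the parentals, only the e allele has switched, so e is the middle locus and the order is vi – e – w.
vi–e: (152 + 33)/800 = 0.2313; e–w: (134 + 33)/800 = 0.2087.
Expected DCO frequency = 0.2313 × 0.2087 ≈ 0.04827; observed = 33/800 ≈ 0.04125.
Coefficient of coincidence = 0.04125/0.04827 ≈ 0.85; interference = 1 − 0.85 = 0.15.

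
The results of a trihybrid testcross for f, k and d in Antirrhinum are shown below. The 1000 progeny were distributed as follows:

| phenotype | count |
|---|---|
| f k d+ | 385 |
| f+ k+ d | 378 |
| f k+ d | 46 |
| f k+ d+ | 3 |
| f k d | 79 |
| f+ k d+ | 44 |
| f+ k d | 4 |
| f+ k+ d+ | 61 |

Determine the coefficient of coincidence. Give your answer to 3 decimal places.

0.491

The two most frequent reciprocal classes, f k d+ and f+ k+ d, are the parental types, so the F1 was f k d+ / f+ k+ d.
The two rarest classes, f k+ d+ and f+ k d, are the double crossovers. Comparing them with the parentals, only the k allele has switched, so k is the middle locus and the order is f – k – d.
f–k: (90 + 7)/1000 = 0.0970; k–d: (140 + 7)/1000 = 0.1470.
Expected DCO frequency = 0.0970 × 0.1470 ≈ 0.01426; observed = 7/1000 ≈ 0.00700.
Coefficient of coincidence = 0.00700/0.01426 ≈ 0.491.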